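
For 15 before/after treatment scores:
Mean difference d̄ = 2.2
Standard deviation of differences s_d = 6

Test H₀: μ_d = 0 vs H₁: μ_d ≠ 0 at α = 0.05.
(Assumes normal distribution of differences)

df = n - 1 = 14
SE = s_d/√n = 6/√15 = 1.5492
t = d̄/SE = 2.2/1.5492 = 1.4201
Critical value: t_{0.025,14} = ±2.145
p-value ≈ 0.1775
Decision: fail to reject H₀

Answer: t = 1.4201, fail to reject H₀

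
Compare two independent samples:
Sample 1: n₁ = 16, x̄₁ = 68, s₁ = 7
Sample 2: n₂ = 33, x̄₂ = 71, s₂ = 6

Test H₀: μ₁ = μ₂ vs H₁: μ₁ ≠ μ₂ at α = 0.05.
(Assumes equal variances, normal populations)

Pooled variance: s²_p = [15×7² + 32×6²]/(47) = 40.1489
s_p = 6.3363
SE = s_p×√(1/n₁ + 1/n₂) = 6.3363×√(1/16 + 1/33) = 1.9303
t = (x̄₁ - x̄₂)/SE = (68 - 71)/1.9303 = -1.5542
df = 47, t-critical = ±2.012
Decision: fail to reject H₀

Answer: t = -1.5542, fail to reject H₀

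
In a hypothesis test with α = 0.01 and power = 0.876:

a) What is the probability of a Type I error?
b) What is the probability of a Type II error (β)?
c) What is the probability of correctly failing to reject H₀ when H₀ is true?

a) Type I error probability = α = 0.01
b) Power = P(reject H₀ | H₁ true) = 1 - β = 0.876, so Type II error probability = β = 1 - Power = 0.124
c) P(fail to reject H₀ | H₀ true) = 1 - α = 0.99

Answer: a) 0.01, b) 0.124, c) 0.99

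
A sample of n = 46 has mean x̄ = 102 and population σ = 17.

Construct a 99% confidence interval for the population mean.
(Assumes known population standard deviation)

Confidence level: 99%, α = 0.01
z_0.005 = 2.576
SE = σ/√n = 17/√46 = 2.5065
Margin of error = 2.576 × 2.5065 = 6.4567
CI: x̄ ± margin = 102 ± 6.4567
CI: (95.5433, 108.4567)

Answer: (95.5433, 108.4567)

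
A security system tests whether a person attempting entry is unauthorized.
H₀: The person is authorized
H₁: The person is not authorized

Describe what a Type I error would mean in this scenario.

Type I error: rejecting H₀ when it is actually true (false positive).
Type II error: failing to reject H₀ when H₁ is actually true (false negative).

Answer: Denying entry to an authorized person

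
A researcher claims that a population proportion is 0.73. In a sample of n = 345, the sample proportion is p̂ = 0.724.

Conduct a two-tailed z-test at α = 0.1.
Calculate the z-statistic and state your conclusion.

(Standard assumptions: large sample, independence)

H₀: p = 0.73, H₁: p ≠ 0.73
Standard error: SE = √(p₀(1-p₀)/n) = √(0.73×0.27/345) = 0.023902
z-statistic: z = (p̂ - p₀)/SE = (0.724 - 0.73)/0.023902 = -0.2510
Critical value: z_0.05 = ±1.645
p-value = 0.8018
Decision: fail to reject H₀ at α = 0.1

Answer: z = -0.2510, fail to reject H₀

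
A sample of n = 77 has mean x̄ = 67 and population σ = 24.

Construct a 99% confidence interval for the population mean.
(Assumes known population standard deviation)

Confidence level: 99%, α = 0.01
z_0.005 = 2.576
SE = σ/√n = 24/√77 = 2.7351
Margin of error = 2.576 × 2.7351 = 7.0456
CI: x̄ ± margin = 67 ± 7.0456
CI: (59.9544, 74.0456)

Answer: (59.9544, 74.0456)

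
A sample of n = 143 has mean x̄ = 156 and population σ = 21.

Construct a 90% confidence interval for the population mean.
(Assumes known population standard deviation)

Confidence level: 90%, α = 0.1
z_0.05 = 1.645
SE = σ/√n = 21/√143 = 1.7561
Margin of error = 1.645 × 1.7561 = 2.8888
CI: x̄ ± margin = 156 ± 2.8888
CI: (153.1112, 158.8888)

Answer: (153.1112, 158.8888)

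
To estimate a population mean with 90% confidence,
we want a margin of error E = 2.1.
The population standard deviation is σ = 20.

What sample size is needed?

Answer: n = 246

Derivation:
z_0.05 = 1.645
n = (z×σ/E)² = (1.645×20/2.1)²
n = 245.4444
Round up: n = 246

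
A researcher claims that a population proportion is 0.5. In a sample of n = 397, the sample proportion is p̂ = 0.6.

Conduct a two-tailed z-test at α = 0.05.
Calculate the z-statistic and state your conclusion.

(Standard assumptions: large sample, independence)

Answer: z = 3.9850, reject H₀

Derivation:
H₀: p = 0.5, H₁: p ≠ 0.5
Standard error: SE = √(p₀(1-p₀)/n) = √(0.5×0.5/397) = 0.025094
z-statistic: z = (p̂ - p₀)/SE = (0.6 - 0.5)/0.025094 = 3.9850
Critical value: z_0.025 = ±1.960
p-value = 0.0001
Decision: reject H₀ at α = 0.05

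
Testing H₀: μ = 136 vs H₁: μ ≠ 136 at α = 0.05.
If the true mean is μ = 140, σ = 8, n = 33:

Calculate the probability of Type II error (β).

SE = σ/√n = 8/√33 = 1.3926
Critical values: μ₀ ± z_0.025×SE = 136 ± 1.960×1.3926
Acceptance region: (133.2705, 138.7295)
Under H₁ (μ = 140): z_high = (138.7295 - 140)/1.3926 = -0.9123, z_low = (133.2705 - 140)/1.3926 = -4.8323
β = P(not reject | H₁) = Φ(-0.9123) - Φ(-4.8323) ≈ 0.1808

Answer: β ≈ 0.1808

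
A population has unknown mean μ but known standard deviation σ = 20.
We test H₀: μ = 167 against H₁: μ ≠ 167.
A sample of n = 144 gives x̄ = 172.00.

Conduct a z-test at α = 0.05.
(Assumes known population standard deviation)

Standard error: SE = σ/√n = 20/√144 = 1.6667
z-statistic: z = (x̄ - μ₀)/SE = (172.00 - 167)/1.6667 = 2.9999
Critical value: ±1.960
p-value = 0.0027
Decision: reject H₀

Answer: z = 2.9999, reject H₀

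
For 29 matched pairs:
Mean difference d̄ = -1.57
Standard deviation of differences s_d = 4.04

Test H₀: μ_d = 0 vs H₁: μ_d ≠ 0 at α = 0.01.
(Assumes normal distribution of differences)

df = n - 1 = 28
SE = s_d/√n = 4.04/√29 = 0.7502
t = d̄/SE = -1.57/0.7502 = -2.0928
Critical value: t_{0.005,28} = ±2.763
p-value ≈ 0.0456
Decision: fail to reject H₀

Answer: t = -2.0928, fail to reject H₀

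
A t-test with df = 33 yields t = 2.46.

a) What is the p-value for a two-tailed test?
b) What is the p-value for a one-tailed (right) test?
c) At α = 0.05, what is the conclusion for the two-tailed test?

Using t-distribution with df = 33:
a) Two-tailed: p = 2×P(T > 2.46) = 0.0193
b) One-tailed: p = P(T > 2.46) = 0.0097
c) 0.0193 < 0.05, reject H₀

Answer: a) 0.0193, b) 0.0097, c) reject H₀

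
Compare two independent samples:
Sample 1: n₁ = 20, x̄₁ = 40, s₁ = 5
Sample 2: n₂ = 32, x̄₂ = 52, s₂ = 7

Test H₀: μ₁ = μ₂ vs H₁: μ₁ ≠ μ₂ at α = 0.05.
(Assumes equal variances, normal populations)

Answer: t = -6.6663, reject H₀

Derivation:
Pooled variance: s²_p = [19×5² + 31×7²]/(50) = 39.8800
s_p = 6.3151
SE = s_p×√(1/n₁ + 1/n₂) = 6.3151×√(1/20 + 1/32) = 1.8001
t = (x̄₁ - x̄₂)/SE = (40 - 52)/1.8001 = -6.6663
df = 50, t-critical = ±2.009
Decision: reject H₀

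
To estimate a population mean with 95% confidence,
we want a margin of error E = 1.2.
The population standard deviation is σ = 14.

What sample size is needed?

z_0.025 = 1.960
n = (z×σ/E)² = (1.960×14/1.2)²
n = 522.8844
Round up: n = 523

Answer: n = 523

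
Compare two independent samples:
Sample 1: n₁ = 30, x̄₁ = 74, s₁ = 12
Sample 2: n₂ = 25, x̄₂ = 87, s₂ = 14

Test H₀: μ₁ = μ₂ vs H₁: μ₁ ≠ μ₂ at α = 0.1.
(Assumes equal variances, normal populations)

Answer: t = -3.7087, reject H₀

Derivation:
Pooled variance: s²_p = [29×12² + 24×14²]/(53) = 167.5472
s_p = 12.9440
SE = s_p×√(1/n₁ + 1/n₂) = 12.9440×√(1/30 + 1/25) = 3.5053
t = (x̄₁ - x̄₂)/SE = (74 - 87)/3.5053 = -3.7087
df = 53, t-critical = ±1.674
Decision: reject H₀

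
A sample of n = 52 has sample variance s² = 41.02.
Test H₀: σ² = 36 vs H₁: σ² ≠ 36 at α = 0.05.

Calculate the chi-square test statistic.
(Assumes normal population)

df = n - 1 = 51
χ² = (n-1)s²/σ₀² = 51×41.02/36 = 58.1117
Critical values: χ²_{0.975,51} = 33.162, χ²_{0.025,51} = 72.616
Rejection region: χ² < 33.162 or χ² > 72.616
Decision: fail to reject H₀

Answer: χ² = 58.1117, fail to reject H₀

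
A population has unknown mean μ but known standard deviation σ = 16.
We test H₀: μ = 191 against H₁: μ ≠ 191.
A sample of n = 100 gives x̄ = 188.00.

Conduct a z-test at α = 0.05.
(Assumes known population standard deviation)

Answer: z = -1.8750, fail to reject H₀

Derivation:
Standard error: SE = σ/√n = 16/√100 = 1.6000
z-statistic: z = (x̄ - μ₀)/SE = (188.00 - 191)/1.6000 = -1.8750
Critical value: ±1.960
p-value = 0.0608
Decision: fail to reject H₀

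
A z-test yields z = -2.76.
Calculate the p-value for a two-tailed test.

Answer: p-value ≈ 0.0058

Derivation:
For z = -2.76:
p = 2×P(Z > |-2.76|) = 2×(1 - Φ(2.76)) = 0.0058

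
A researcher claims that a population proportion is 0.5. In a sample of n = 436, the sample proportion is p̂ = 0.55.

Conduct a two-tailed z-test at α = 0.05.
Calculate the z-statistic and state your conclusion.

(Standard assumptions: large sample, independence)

H₀: p = 0.5, H₁: p ≠ 0.5
Standard error: SE = √(p₀(1-p₀)/n) = √(0.5×0.5/436) = 0.023946
z-statistic: z = (p̂ - p₀)/SE = (0.55 - 0.5)/0.023946 = 2.0880
Critical value: z_0.025 = ±1.960
p-value = 0.0368
Decision: reject H₀ at α = 0.05

Answer: z = 2.0880, reject H₀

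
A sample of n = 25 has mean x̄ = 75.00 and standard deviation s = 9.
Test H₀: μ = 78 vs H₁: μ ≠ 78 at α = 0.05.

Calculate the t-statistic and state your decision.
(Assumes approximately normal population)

df = n - 1 = 24
SE = s/√n = 9/√25 = 1.8000
t = (x̄ - μ₀)/SE = (75.00 - 78)/1.8000 = -1.6667
Critical value: t_{0.025,24} = ±2.064
p-value ≈ 0.1086
Decision: fail to reject H₀

Answer: t = -1.6667, fail to reject H₀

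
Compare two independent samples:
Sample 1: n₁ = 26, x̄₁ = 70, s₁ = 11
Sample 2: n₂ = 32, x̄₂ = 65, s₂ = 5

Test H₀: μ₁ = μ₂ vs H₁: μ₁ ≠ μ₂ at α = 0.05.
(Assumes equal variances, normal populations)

Pooled variance: s²_p = [25×11² + 31×5²]/(56) = 67.8571
s_p = 8.2375
SE = s_p×√(1/n₁ + 1/n₂) = 8.2375×√(1/26 + 1/32) = 2.1749
t = (x̄₁ - x̄₂)/SE = (70 - 65)/2.1749 = 2.2990
df = 56, t-critical = ±2.003
Decision: reject H₀

Answer: t = 2.2990, reject H₀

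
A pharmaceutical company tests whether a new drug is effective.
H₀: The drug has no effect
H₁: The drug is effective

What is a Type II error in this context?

Type I error (α): Rejecting H₀ when H₀ is true
Type II error (β): Failing to reject H₀ when H₁ is true

Answer: Failing to detect the drug's effect when it actually works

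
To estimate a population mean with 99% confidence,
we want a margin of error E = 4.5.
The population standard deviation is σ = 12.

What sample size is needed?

Answer: n = 48

Derivation:
z_0.005 = 2.576
n = (z×σ/E)² = (2.576×12/4.5)²
n = 47.1877
Round up: n = 48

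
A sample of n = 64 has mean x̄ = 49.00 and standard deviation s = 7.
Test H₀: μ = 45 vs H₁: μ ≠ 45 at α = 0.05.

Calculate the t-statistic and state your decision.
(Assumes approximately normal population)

df = n - 1 = 63
SE = s/√n = 7/√64 = 0.8750
t = (x̄ - μ₀)/SE = (49.00 - 45)/0.8750 = 4.5714
Critical value: t_{0.025,63} = ±1.998
p-value < 0.0001
Decision: reject H₀

Answer: t = 4.5714, reject H₀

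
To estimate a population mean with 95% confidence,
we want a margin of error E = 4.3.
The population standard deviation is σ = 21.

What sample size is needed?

Answer: n = 92

Derivation:
z_0.025 = 1.960
n = (z×σ/E)² = (1.960×21/4.3)²
n = 91.6250
Round up: n = 92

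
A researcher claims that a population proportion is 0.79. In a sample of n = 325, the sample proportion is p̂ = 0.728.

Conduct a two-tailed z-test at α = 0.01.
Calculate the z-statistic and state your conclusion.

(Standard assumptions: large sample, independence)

Answer: z = -2.7442, reject H₀

Derivation:
H₀: p = 0.79, H₁: p ≠ 0.79
Standard error: SE = √(p₀(1-p₀)/n) = √(0.79×0.21/325) = 0.022593
z-statistic: z = (p̂ - p₀)/SE = (0.728 - 0.79)/0.022593 = -2.7442
Critical value: z_0.005 = ±2.576
p-value = 0.0061
Decision: reject H₀ at α = 0.01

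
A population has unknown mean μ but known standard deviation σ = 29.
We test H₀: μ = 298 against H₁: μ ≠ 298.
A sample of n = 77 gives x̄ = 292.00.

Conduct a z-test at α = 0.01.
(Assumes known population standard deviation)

Answer: z = -1.8155, fail to reject H₀

Derivation:
Standard error: SE = σ/√n = 29/√77 = 3.3049
z-statistic: z = (x̄ - μ₀)/SE = (292.00 - 298)/3.3049 = -1.8155
Critical value: ±2.576
p-value = 0.0694
Decision: fail to reject H₀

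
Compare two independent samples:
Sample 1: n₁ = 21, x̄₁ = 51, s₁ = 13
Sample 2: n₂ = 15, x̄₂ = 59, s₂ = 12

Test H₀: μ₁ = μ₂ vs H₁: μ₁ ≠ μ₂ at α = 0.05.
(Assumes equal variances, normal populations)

Answer: t = -1.8784, fail to reject H₀

Derivation:
Pooled variance: s²_p = [20×13² + 14×12²]/(34) = 158.7059
s_p = 12.5979
SE = s_p×√(1/n₁ + 1/n₂) = 12.5979×√(1/21 + 1/15) = 4.2589
t = (x̄₁ - x̄₂)/SE = (51 - 59)/4.2589 = -1.8784
df = 34, t-critical = ±2.032
Decision: fail to reject H₀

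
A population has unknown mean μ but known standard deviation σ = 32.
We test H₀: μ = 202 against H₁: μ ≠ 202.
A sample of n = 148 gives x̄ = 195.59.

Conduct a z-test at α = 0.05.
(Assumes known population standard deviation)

Answer: z = -2.4369, reject H₀

Derivation:
Standard error: SE = σ/√n = 32/√148 = 2.6304
z-statistic: z = (x̄ - μ₀)/SE = (195.59 - 202)/2.6304 = -2.4369
Critical value: ±1.960
p-value = 0.0148
Decision: reject H₀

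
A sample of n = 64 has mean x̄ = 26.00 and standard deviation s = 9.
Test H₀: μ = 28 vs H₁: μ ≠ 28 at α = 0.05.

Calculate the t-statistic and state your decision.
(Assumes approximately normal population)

df = n - 1 = 63
SE = s/√n = 9/√64 = 1.1250
t = (x̄ - μ₀)/SE = (26.00 - 28)/1.1250 = -1.7778
Critical value: t_{0.025,63} = ±1.998
p-value ≈ 0.0803
Decision: fail to reject H₀

Answer: t = -1.7778, fail to reject H₀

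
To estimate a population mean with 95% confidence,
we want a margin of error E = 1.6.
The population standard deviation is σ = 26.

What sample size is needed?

Answer: n = 1015

Derivation:
z_0.025 = 1.960
n = (z×σ/E)² = (1.960×26/1.6)²
n = 1014.4225
Round up: n = 1015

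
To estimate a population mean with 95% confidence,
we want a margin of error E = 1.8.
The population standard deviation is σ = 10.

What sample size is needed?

z_0.025 = 1.960
n = (z×σ/E)² = (1.960×10/1.8)²
n = 118.5679
Round up: n = 119

Answer: n = 119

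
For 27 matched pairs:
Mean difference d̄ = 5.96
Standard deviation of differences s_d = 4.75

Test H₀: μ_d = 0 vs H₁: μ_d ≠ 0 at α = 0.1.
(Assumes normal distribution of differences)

df = n - 1 = 26
SE = s_d/√n = 4.75/√27 = 0.9141
t = d̄/SE = 5.96/0.9141 = 6.5201
Critical value: t_{0.05,26} = ±1.706
p-value < 0.0001
Decision: reject H₀

Answer: t = 6.5201, reject H₀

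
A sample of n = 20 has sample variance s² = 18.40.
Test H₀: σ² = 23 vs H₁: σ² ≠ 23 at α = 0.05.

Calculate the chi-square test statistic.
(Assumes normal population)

df = n - 1 = 19
χ² = (n-1)s²/σ₀² = 19×18.40/23 = 15.2000
Critical values: χ²_{0.975,19} = 8.907, χ²_{0.025,19} = 32.852
Rejection region: χ² < 8.907 or χ² > 32.852
Decision: fail to reject H₀

Answer: χ² = 15.2000, fail to reject H₀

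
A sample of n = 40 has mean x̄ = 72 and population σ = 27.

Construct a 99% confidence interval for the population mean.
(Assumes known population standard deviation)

Answer: (61.0028, 82.9972)

Derivation:
Confidence level: 99%, α = 0.01
z_0.005 = 2.576
SE = σ/√n = 27/√40 = 4.2691
Margin of error = 2.576 × 4.2691 = 10.9972
CI: x̄ ± margin = 72 ± 10.9972
CI: (61.0028, 82.9972)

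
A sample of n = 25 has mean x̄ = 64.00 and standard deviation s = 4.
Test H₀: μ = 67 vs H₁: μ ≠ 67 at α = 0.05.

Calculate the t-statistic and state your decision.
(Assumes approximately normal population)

Answer: t = -3.7500, reject H₀

Derivation:
df = n - 1 = 24
SE = s/√n = 4/√25 = 0.8000
t = (x̄ - μ₀)/SE = (64.00 - 67)/0.8000 = -3.7500
Critical value: t_{0.025,24} = ±2.064
p-value ≈ 0.0010
Decision: reject H₀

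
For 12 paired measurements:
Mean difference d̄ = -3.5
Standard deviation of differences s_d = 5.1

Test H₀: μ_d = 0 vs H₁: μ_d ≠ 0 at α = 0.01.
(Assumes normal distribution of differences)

Answer: t = -2.3774, fail to reject H₀

Derivation:
df = n - 1 = 11
SE = s_d/√n = 5.1/√12 = 1.4722
t = d̄/SE = -3.5/1.4722 = -2.3774
Critical value: t_{0.005,11} = ±3.106
p-value ≈ 0.0367
Decision: fail to reject H₀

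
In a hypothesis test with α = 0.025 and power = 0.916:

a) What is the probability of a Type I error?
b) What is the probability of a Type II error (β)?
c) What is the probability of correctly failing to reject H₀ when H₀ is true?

a) Type I error probability = α = 0.025
b) Power = P(reject H₀ | H₁ true) = 1 - β = 0.916, so Type II error probability = β = 1 - Power = 0.084
c) P(fail to reject H₀ | H₀ true) = 1 - α = 0.975

Answer: a) 0.025, b) 0.084, c) 0.975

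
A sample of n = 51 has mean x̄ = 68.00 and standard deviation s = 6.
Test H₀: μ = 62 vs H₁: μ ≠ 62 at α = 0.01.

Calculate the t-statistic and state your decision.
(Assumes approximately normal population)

df = n - 1 = 50
SE = s/√n = 6/√51 = 0.8402
t = (x̄ - μ₀)/SE = (68.00 - 62)/0.8402 = 7.1412
Critical value: t_{0.005,50} = ±2.678
p-value < 0.0001
Decision: reject H₀

Answer: t = 7.1412, reject H₀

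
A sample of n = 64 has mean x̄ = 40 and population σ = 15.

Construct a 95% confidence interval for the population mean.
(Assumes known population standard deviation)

Answer: (36.3250, 43.6750)

Derivation:
Confidence level: 95%, α = 0.05
z_0.025 = 1.960
SE = σ/√n = 15/√64 = 1.8750
Margin of error = 1.960 × 1.8750 = 3.6750
CI: x̄ ± margin = 40 ± 3.6750
CI: (36.3250, 43.6750)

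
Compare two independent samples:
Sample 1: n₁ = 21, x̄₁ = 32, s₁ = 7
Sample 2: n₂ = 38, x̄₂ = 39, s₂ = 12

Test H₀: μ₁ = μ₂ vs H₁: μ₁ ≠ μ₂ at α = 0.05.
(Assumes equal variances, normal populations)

Pooled variance: s²_p = [20×7² + 37×12²]/(57) = 110.6667
s_p = 10.5198
SE = s_p×√(1/n₁ + 1/n₂) = 10.5198×√(1/21 + 1/38) = 2.8604
t = (x̄₁ - x̄₂)/SE = (32 - 39)/2.8604 = -2.4472
df = 57, t-critical = ±2.002
Decision: reject H₀

Answer: t = -2.4472, reject H₀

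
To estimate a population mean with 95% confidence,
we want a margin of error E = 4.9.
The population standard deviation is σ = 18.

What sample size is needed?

Answer: n = 52

Derivation:
z_0.025 = 1.960
n = (z×σ/E)² = (1.960×18/4.9)²
n = 51.8400
Round up: n = 52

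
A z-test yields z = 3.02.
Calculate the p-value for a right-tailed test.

For z = 3.02:
p = P(Z > 3.02) = 1 - Φ(3.02) = 0.0013

Answer: p-value ≈ 0.0013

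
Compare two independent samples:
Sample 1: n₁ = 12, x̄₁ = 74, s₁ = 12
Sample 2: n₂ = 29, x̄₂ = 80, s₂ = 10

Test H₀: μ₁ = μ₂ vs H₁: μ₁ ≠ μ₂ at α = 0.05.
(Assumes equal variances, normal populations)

Pooled variance: s²_p = [11×12² + 28×10²]/(39) = 112.4103
s_p = 10.6024
SE = s_p×√(1/n₁ + 1/n₂) = 10.6024×√(1/12 + 1/29) = 3.6392
t = (x̄₁ - x̄₂)/SE = (74 - 80)/3.6392 = -1.6487
df = 39, t-critical = ±2.023
Decision: fail to reject H₀

Answer: t = -1.6487, fail to reject H₀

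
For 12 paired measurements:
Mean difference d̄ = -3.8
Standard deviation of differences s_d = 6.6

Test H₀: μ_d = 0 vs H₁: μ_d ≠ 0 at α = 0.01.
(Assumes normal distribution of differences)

Answer: t = -1.9944, fail to reject H₀

Derivation:
df = n - 1 = 11
SE = s_d/√n = 6.6/√12 = 1.9053
t = d̄/SE = -3.8/1.9053 = -1.9944
Critical value: t_{0.005,11} = ±3.106
p-value ≈ 0.0715
Decision: fail to reject H₀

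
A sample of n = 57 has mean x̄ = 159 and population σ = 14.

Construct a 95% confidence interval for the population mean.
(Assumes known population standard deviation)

Answer: (155.3656, 162.6344)

Derivation:
Confidence level: 95%, α = 0.05
z_0.025 = 1.960
SE = σ/√n = 14/√57 = 1.8543
Margin of error = 1.960 × 1.8543 = 3.6344
CI: x̄ ± margin = 159 ± 3.6344
CI: (155.3656, 162.6344)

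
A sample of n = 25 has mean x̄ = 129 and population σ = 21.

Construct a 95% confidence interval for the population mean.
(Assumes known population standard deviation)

Confidence level: 95%, α = 0.05
z_0.025 = 1.960
SE = σ/√n = 21/√25 = 4.2000
Margin of error = 1.960 × 4.2000 = 8.2320
CI: x̄ ± margin = 129 ± 8.2320
CI: (120.7680, 137.2320)

Answer: (120.7680, 137.2320)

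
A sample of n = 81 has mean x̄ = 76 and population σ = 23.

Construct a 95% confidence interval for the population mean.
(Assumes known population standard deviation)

Answer: (70.9910, 81.0090)

Derivation:
Confidence level: 95%, α = 0.05
z_0.025 = 1.960
SE = σ/√n = 23/√81 = 2.5556
Margin of error = 1.960 × 2.5556 = 5.0090
CI: x̄ ± margin = 76 ± 5.0090
CI: (70.9910, 81.0090)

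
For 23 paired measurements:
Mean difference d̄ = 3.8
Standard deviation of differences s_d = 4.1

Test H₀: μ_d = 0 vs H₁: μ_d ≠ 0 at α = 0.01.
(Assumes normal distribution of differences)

df = n - 1 = 22
SE = s_d/√n = 4.1/√23 = 0.8549
t = d̄/SE = 3.8/0.8549 = 4.4450
Critical value: t_{0.005,22} = ±2.819
p-value ≈ 0.0002
Decision: reject H₀

Answer: t = 4.4450, reject H₀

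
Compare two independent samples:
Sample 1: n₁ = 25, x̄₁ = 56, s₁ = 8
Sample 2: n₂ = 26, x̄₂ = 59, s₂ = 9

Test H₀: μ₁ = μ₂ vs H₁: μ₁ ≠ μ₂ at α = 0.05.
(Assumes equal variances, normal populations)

Pooled variance: s²_p = [24×8² + 25×9²]/(49) = 72.6735
s_p = 8.5249
SE = s_p×√(1/n₁ + 1/n₂) = 8.5249×√(1/25 + 1/26) = 2.3879
t = (x̄₁ - x̄₂)/SE = (56 - 59)/2.3879 = -1.2563
df = 49, t-critical = ±2.010
Decision: fail to reject H₀

Answer: t = -1.2563, fail to reject H₀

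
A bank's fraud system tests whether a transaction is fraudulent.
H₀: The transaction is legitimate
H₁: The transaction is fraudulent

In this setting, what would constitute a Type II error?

Type I error: rejecting H₀ when it is actually true (false positive).
Type II error: failing to reject H₀ when H₁ is actually true (false negative).

Answer: Allowing a fraudulent transaction to go through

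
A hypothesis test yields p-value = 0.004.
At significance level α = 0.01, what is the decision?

Answer: reject H₀

Derivation:
Compare p-value to α:
0.004 < 0.01
Decision: reject H₀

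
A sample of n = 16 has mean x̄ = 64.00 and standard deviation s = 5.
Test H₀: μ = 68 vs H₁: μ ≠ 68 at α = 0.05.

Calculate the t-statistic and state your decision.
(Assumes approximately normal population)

Answer: t = -3.2000, reject H₀

Derivation:
df = n - 1 = 15
SE = s/√n = 5/√16 = 1.2500
t = (x̄ - μ₀)/SE = (64.00 - 68)/1.2500 = -3.2000
Critical value: t_{0.025,15} = ±2.131
p-value ≈ 0.0060
Decision: reject H₀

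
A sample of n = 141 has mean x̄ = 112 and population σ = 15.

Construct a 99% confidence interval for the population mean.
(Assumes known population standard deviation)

Confidence level: 99%, α = 0.01
z_0.005 = 2.576
SE = σ/√n = 15/√141 = 1.2632
Margin of error = 2.576 × 1.2632 = 3.2540
CI: x̄ ± margin = 112 ± 3.2540
CI: (108.7460, 115.2540)

Answer: (108.7460, 115.2540)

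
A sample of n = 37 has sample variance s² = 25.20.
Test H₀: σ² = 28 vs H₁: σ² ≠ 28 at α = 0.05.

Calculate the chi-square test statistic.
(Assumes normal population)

Answer: χ² = 32.4000, fail to reject H₀

Derivation:
df = n - 1 = 36
χ² = (n-1)s²/σ₀² = 36×25.20/28 = 32.4000
Critical values: χ²_{0.975,36} = 21.336, χ²_{0.025,36} = 54.437
Rejection region: χ² < 21.336 or χ² > 54.437
Decision: fail to reject H₀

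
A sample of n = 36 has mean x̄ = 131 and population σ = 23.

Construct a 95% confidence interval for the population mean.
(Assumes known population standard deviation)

Answer: (123.4867, 138.5133)

Derivation:
Confidence level: 95%, α = 0.05
z_0.025 = 1.960
SE = σ/√n = 23/√36 = 3.8333
Margin of error = 1.960 × 3.8333 = 7.5133
CI: x̄ ± margin = 131 ± 7.5133
CI: (123.4867, 138.5133)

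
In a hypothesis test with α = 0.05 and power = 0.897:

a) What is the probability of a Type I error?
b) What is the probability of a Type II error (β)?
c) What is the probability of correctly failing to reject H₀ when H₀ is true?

Answer: a) 0.05, b) 0.103, c) 0.95

Derivation:
a) Type I error probability = α = 0.05
b) Power = P(reject H₀ | H₁ true) = 1 - β = 0.897, so Type II error probability = β = 1 - Power = 0.103
c) P(fail to reject H₀ | H₀ true) = 1 - α = 0.95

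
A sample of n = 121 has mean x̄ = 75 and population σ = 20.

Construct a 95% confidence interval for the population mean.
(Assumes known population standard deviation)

Confidence level: 95%, α = 0.05
z_0.025 = 1.960
SE = σ/√n = 20/√121 = 1.8182
Margin of error = 1.960 × 1.8182 = 3.5637
CI: x̄ ± margin = 75 ± 3.5637
CI: (71.4363, 78.5637)

Answer: (71.4363, 78.5637)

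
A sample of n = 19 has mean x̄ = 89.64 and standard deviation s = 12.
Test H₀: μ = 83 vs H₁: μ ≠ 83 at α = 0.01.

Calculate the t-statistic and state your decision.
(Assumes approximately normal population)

df = n - 1 = 18
SE = s/√n = 12/√19 = 2.7530
t = (x̄ - μ₀)/SE = (89.64 - 83)/2.7530 = 2.4119
Critical value: t_{0.005,18} = ±2.878
p-value ≈ 0.0268
Decision: fail to reject H₀

Answer: t = 2.4119, fail to reject H₀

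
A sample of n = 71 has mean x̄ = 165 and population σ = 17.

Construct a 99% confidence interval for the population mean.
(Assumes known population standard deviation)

Confidence level: 99%, α = 0.01
z_0.005 = 2.576
SE = σ/√n = 17/√71 = 2.0175
Margin of error = 2.576 × 2.0175 = 5.1971
CI: x̄ ± margin = 165 ± 5.1971
CI: (159.8029, 170.1971)

Answer: (159.8029, 170.1971)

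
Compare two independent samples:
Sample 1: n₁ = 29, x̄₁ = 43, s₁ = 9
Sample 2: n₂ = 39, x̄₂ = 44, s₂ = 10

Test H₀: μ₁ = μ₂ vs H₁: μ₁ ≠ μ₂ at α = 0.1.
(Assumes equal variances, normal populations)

Pooled variance: s²_p = [28×9² + 38×10²]/(66) = 91.9394
s_p = 9.5885
SE = s_p×√(1/n₁ + 1/n₂) = 9.5885×√(1/29 + 1/39) = 2.3511
t = (x̄₁ - x̄₂)/SE = (43 - 44)/2.3511 = -0.4253
df = 66, t-critical = ±1.668
Decision: fail to reject H₀

Answer: t = -0.4253, fail to reject H₀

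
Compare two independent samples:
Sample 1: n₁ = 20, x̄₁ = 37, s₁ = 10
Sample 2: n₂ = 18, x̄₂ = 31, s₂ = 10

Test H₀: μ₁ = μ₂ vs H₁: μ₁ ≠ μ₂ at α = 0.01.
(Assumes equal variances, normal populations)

Pooled variance: s²_p = [19×10² + 17×10²]/(36) = 100.0000
s_p = 10.0000
SE = s_p×√(1/n₁ + 1/n₂) = 10.0000×√(1/20 + 1/18) = 3.2489
t = (x̄₁ - x̄₂)/SE = (37 - 31)/3.2489 = 1.8468
df = 36, t-critical = ±2.719
Decision: fail to reject H₀

Answer: t = 1.8468, fail to reject H₀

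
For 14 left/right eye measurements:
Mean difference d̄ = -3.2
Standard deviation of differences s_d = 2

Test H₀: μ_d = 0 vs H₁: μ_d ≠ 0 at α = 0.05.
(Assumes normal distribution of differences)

Answer: t = -5.9869, reject H₀

Derivation:
df = n - 1 = 13
SE = s_d/√n = 2/√14 = 0.5345
t = d̄/SE = -3.2/0.5345 = -5.9869
Critical value: t_{0.025,13} = ±2.160
p-value < 0.0001
Decision: reject H₀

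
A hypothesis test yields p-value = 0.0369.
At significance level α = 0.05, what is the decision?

Answer: reject H₀

Derivation:
Compare p-value to α:
0.0369 < 0.05
Decision: reject H₀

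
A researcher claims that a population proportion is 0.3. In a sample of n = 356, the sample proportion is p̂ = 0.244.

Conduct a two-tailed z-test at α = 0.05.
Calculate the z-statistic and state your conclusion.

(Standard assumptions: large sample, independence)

Answer: z = -2.3057, reject H₀

Derivation:
H₀: p = 0.3, H₁: p ≠ 0.3
Standard error: SE = √(p₀(1-p₀)/n) = √(0.3×0.7/356) = 0.024288
z-statistic: z = (p̂ - p₀)/SE = (0.244 - 0.3)/0.024288 = -2.3057
Critical value: z_0.025 = ±1.960
p-value = 0.0211
Decision: reject H₀ at α = 0.05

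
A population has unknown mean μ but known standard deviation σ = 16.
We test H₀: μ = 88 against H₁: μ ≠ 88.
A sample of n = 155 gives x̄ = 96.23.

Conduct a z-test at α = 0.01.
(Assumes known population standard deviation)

Answer: z = 6.4037, reject H₀

Derivation:
Standard error: SE = σ/√n = 16/√155 = 1.2852
z-statistic: z = (x̄ - μ₀)/SE = (96.23 - 88)/1.2852 = 6.4037
Critical value: ±2.576
p-value < 0.0001
Decision: reject H₀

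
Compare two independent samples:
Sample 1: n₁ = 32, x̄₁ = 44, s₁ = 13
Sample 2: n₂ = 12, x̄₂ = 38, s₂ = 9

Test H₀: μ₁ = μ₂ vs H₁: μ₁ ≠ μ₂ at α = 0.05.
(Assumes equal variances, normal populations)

Answer: t = 1.4672, fail to reject H₀

Derivation:
Pooled variance: s²_p = [31×13² + 11×9²]/(42) = 145.9524
s_p = 12.0811
SE = s_p×√(1/n₁ + 1/n₂) = 12.0811×√(1/32 + 1/12) = 4.0895
t = (x̄₁ - x̄₂)/SE = (44 - 38)/4.0895 = 1.4672
df = 42, t-critical = ±2.018
Decision: fail to reject H₀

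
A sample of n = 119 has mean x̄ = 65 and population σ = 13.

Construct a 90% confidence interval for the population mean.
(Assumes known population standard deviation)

Answer: (63.0397, 66.9603)

Derivation:
Confidence level: 90%, α = 0.1
z_0.05 = 1.645
SE = σ/√n = 13/√119 = 1.1917
Margin of error = 1.645 × 1.1917 = 1.9603
CI: x̄ ± margin = 65 ± 1.9603
CI: (63.0397, 66.9603)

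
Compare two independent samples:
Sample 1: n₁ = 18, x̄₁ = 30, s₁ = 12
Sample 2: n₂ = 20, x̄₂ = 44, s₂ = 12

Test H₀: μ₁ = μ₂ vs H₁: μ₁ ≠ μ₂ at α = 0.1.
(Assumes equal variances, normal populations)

Answer: t = -3.5909, reject H₀

Derivation:
Pooled variance: s²_p = [17×12² + 19×12²]/(36) = 144.0000
s_p = 12.0000
SE = s_p×√(1/n₁ + 1/n₂) = 12.0000×√(1/18 + 1/20) = 3.8987
t = (x̄₁ - x̄₂)/SE = (30 - 44)/3.8987 = -3.5909
df = 36, t-critical = ±1.688
Decision: reject H₀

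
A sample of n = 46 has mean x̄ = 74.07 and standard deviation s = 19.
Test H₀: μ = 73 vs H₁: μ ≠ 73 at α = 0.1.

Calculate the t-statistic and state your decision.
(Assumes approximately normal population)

Answer: t = 0.3820, fail to reject H₀

Derivation:
df = n - 1 = 45
SE = s/√n = 19/√46 = 2.8014
t = (x̄ - μ₀)/SE = (74.07 - 73)/2.8014 = 0.3820
Critical value: t_{0.05,45} = ±1.679
p-value ≈ 0.7043
Decision: fail to reject H₀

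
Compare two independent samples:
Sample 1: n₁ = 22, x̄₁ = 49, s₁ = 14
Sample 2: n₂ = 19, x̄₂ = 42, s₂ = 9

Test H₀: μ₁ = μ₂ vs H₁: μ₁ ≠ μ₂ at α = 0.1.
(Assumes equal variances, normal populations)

Answer: t = 1.8696, reject H₀

Derivation:
Pooled variance: s²_p = [21×14² + 18×9²]/(39) = 142.9231
s_p = 11.9550
SE = s_p×√(1/n₁ + 1/n₂) = 11.9550×√(1/22 + 1/19) = 3.7442
t = (x̄₁ - x̄₂)/SE = (49 - 42)/3.7442 = 1.8696
df = 39, t-critical = ±1.685
Decision: reject H₀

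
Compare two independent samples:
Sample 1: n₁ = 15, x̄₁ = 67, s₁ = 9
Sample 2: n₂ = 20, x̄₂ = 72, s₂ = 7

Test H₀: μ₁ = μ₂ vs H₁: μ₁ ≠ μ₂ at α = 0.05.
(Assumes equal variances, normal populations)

Answer: t = -1.8505, fail to reject H₀

Derivation:
Pooled variance: s²_p = [14×9² + 19×7²]/(33) = 62.5758
s_p = 7.9105
SE = s_p×√(1/n₁ + 1/n₂) = 7.9105×√(1/15 + 1/20) = 2.7020
t = (x̄₁ - x̄₂)/SE = (67 - 72)/2.7020 = -1.8505
df = 33, t-critical = ±2.035
Decision: fail to reject H₀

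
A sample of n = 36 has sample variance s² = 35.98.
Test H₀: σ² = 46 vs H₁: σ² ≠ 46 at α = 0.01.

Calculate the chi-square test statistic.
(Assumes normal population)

Answer: χ² = 27.3761, fail to reject H₀

Derivation:
df = n - 1 = 35
χ² = (n-1)s²/σ₀² = 35×35.98/46 = 27.3761
Critical values: χ²_{0.995,35} = 17.192, χ²_{0.005,35} = 60.275
Rejection region: χ² < 17.192 or χ² > 60.275
Decision: fail to reject H₀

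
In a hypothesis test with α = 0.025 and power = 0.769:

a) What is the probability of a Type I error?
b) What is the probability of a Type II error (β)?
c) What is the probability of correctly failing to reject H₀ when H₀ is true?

Answer: a) 0.025, b) 0.231, c) 0.975

Derivation:
a) Type I error probability = α = 0.025
b) Power = P(reject H₀ | H₁ true) = 1 - β = 0.769, so Type II error probability = β = 1 - Power = 0.231
c) P(fail to reject H₀ | H₀ true) = 1 - α = 0.975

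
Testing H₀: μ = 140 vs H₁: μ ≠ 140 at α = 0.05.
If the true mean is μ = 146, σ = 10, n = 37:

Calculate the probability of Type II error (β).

SE = σ/√n = 10/√37 = 1.6440
Critical values: μ₀ ± z_0.025×SE = 140 ± 1.960×1.6440
Acceptance region: (136.7778, 143.2222)
Under H₁ (μ = 146): z_high = (143.2222 - 146)/1.6440 = -1.6897, z_low = (136.7778 - 146)/1.6440 = -5.6096
β = P(not reject | H₁) = Φ(-1.6897) - Φ(-5.6096) ≈ 0.0455

Answer: β ≈ 0.0455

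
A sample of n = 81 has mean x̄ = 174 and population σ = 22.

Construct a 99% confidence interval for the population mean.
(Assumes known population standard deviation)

Confidence level: 99%, α = 0.01
z_0.005 = 2.576
SE = σ/√n = 22/√81 = 2.4444
Margin of error = 2.576 × 2.4444 = 6.2968
CI: x̄ ± margin = 174 ± 6.2968
CI: (167.7032, 180.2968)

Answer: (167.7032, 180.2968)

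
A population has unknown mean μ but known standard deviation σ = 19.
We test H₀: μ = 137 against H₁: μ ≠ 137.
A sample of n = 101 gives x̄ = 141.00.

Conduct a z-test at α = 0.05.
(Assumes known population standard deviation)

Answer: z = 2.1157, reject H₀

Derivation:
Standard error: SE = σ/√n = 19/√101 = 1.8906
z-statistic: z = (x̄ - μ₀)/SE = (141.00 - 137)/1.8906 = 2.1157
Critical value: ±1.960
p-value = 0.0344
Decision: reject H₀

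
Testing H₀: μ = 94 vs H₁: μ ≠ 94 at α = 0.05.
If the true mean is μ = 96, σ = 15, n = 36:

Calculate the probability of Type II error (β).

Answer: β ≈ 0.8741

Derivation:
SE = σ/√n = 15/√36 = 2.5000
Critical values: μ₀ ± z_0.025×SE = 94 ± 1.960×2.5000
Acceptance region: (89.1000, 98.9000)
Under H₁ (μ = 96): z_high = (98.9000 - 96)/2.5000 = 1.1600, z_low = (89.1000 - 96)/2.5000 = -2.7600
β = P(not reject | H₁) = Φ(1.1600) - Φ(-2.7600) ≈ 0.8741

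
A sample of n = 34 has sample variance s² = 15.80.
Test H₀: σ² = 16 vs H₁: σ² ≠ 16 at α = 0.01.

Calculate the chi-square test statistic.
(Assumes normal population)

Answer: χ² = 32.5875, fail to reject H₀

Derivation:
df = n - 1 = 33
χ² = (n-1)s²/σ₀² = 33×15.80/16 = 32.5875
Critical values: χ²_{0.995,33} = 15.815, χ²_{0.005,33} = 57.648
Rejection region: χ² < 15.815 or χ² > 57.648
Decision: fail to reject H₀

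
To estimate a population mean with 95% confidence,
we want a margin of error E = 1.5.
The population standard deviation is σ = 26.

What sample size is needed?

z_0.025 = 1.960
n = (z×σ/E)² = (1.960×26/1.5)²
n = 1154.1874
Round up: n = 1155

Answer: n = 1155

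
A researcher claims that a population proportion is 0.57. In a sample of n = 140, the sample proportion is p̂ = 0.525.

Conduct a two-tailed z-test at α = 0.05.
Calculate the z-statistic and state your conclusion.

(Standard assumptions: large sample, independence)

Answer: z = -1.0755, fail to reject H₀

Derivation:
H₀: p = 0.57, H₁: p ≠ 0.57
Standard error: SE = √(p₀(1-p₀)/n) = √(0.57×0.43/140) = 0.041842
z-statistic: z = (p̂ - p₀)/SE = (0.525 - 0.57)/0.041842 = -1.0755
Critical value: z_0.025 = ±1.960
p-value = 0.2822
Decision: fail to reject H₀ at α = 0.05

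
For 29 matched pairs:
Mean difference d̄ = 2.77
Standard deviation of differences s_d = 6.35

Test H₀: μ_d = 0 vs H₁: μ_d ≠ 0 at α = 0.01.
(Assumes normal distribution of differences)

df = n - 1 = 28
SE = s_d/√n = 6.35/√29 = 1.1792
t = d̄/SE = 2.77/1.1792 = 2.3491
Critical value: t_{0.005,28} = ±2.763
p-value ≈ 0.0261
Decision: fail to reject H₀

Answer: t = 2.3491, fail to reject H₀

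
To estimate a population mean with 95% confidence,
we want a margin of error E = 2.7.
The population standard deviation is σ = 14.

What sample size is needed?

Answer: n = 104

Derivation:
z_0.025 = 1.960
n = (z×σ/E)² = (1.960×14/2.7)²
n = 103.2858
Round up: n = 104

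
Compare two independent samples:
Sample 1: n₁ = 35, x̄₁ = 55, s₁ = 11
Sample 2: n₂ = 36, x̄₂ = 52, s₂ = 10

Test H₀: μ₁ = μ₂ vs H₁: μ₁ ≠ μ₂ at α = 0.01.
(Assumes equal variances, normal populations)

Pooled variance: s²_p = [34×11² + 35×10²]/(69) = 110.3478
s_p = 10.5047
SE = s_p×√(1/n₁ + 1/n₂) = 10.5047×√(1/35 + 1/36) = 2.4936
t = (x̄₁ - x̄₂)/SE = (55 - 52)/2.4936 = 1.2031
df = 69, t-critical = ±2.649
Decision: fail to reject H₀

Answer: t = 1.2031, fail to reject H₀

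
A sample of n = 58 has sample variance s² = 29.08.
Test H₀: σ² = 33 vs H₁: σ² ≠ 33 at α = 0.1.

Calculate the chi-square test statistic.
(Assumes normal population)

df = n - 1 = 57
χ² = (n-1)s²/σ₀² = 57×29.08/33 = 50.2291
Critical values: χ²_{0.95,57} = 40.646, χ²_{0.05,57} = 75.624
Rejection region: χ² < 40.646 or χ² > 75.624
Decision: fail to reject H₀

Answer: χ² = 50.2291, fail to reject H₀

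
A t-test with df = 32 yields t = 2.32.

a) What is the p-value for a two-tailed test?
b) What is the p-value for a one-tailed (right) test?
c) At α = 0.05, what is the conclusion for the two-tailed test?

Using t-distribution with df = 32:
a) Two-tailed: p = 2×P(T > 2.32) = 0.0269
b) One-tailed: p = P(T > 2.32) = 0.0134
c) 0.0269 < 0.05, reject H₀

Answer: a) 0.0269, b) 0.0134, c) reject H₀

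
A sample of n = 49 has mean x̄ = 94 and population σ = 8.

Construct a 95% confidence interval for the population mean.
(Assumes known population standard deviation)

Confidence level: 95%, α = 0.05
z_0.025 = 1.960
SE = σ/√n = 8/√49 = 1.1429
Margin of error = 1.960 × 1.1429 = 2.2401
CI: x̄ ± margin = 94 ± 2.2401
CI: (91.7599, 96.2401)

Answer: (91.7599, 96.2401)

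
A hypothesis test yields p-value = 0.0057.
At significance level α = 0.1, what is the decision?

Compare p-value to α:
0.0057 < 0.1
Decision: reject H₀

Answer: reject H₀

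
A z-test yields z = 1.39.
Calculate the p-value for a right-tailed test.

Answer: p-value ≈ 0.0823

Derivation:
For z = 1.39:
p = P(Z > 1.39) = 1 - Φ(1.39) = 0.0823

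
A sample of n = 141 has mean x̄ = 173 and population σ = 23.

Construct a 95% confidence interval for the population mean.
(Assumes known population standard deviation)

Answer: (169.2037, 176.7963)

Derivation:
Confidence level: 95%, α = 0.05
z_0.025 = 1.960
SE = σ/√n = 23/√141 = 1.9369
Margin of error = 1.960 × 1.9369 = 3.7963
CI: x̄ ± margin = 173 ± 3.7963
CI: (169.2037, 176.7963)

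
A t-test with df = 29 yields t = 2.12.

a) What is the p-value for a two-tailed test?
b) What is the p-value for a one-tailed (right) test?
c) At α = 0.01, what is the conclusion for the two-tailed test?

Answer: a) 0.0427, b) 0.0213, c) fail to reject H₀

Derivation:
Using t-distribution with df = 29:
a) Two-tailed: p = 2×P(T > 2.12) = 0.0427
b) One-tailed: p = P(T > 2.12) = 0.0213
c) 0.0427 ≥ 0.01, fail to reject H₀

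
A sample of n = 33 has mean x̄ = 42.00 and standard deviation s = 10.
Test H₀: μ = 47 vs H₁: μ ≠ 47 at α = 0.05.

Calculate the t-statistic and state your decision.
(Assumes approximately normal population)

Answer: t = -2.8722, reject H₀

Derivation:
df = n - 1 = 32
SE = s/√n = 10/√33 = 1.7408
t = (x̄ - μ₀)/SE = (42.00 - 47)/1.7408 = -2.8722
Critical value: t_{0.025,32} = ±2.037
p-value ≈ 0.0072
Decision: reject H₀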